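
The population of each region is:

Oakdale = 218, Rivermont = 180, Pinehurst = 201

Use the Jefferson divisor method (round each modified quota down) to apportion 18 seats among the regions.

Oakdale 7, Rivermont 5, Pinehurst 6

Standard divisor 599/18 ≈ 33.278; standard quotas: Oakdale 6.551, Rivermont 5.409, Pinehurst 6.040.
Rounding down gives 6, 5, 6 = 17 seats, so the divisor must be adjusted.
With modified divisor 31: modified quotas Oakdale 7.032, Rivermont 5.806, Pinehurst 6.484.
Rounding down: Oakdale 7, Rivermont 5, Pinehurst 6 (total 18).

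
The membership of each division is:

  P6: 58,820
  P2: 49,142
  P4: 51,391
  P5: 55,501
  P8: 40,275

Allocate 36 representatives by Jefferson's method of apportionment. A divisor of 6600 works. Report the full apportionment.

With modified divisor 6600: modified quotas P6 8.912, P2 7.446, P4 7.787, P5 8.409, P8 6.102.
Rounding down: P6 8, P2 7, P4 7, P5 8, P8 6 (total 36).

P6 8, P2 7, P4 7, P5 8, P8 6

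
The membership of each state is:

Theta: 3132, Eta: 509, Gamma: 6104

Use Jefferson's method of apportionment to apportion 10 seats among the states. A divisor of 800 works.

With modified divisor 800: modified quotas Theta 3.915, Eta 0.636, Gamma 7.630.
Rounding down: Theta 3, Eta 0, Gamma 7 (total 10).

Theta 3, Eta 0, Gamma 7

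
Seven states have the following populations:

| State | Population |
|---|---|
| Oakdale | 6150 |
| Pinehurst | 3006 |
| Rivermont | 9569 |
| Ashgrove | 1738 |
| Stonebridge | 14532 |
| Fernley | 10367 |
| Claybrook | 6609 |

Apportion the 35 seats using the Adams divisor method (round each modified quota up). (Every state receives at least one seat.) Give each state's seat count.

Standard divisor 51971/35 ≈ 1484.886; standard quotas: Oakdale 4.142, Pinehurst 2.024, Rivermont 6.444, Ashgrove 1.170, Stonebridge 9.787, Fernley 6.982, Claybrook 4.451.
Rounding up gives 5, 3, 7, 2, 10, 7, 5 = 39 seats, so the divisor must be adjusted.
With modified divisor 1630: modified quotas Oakdale 3.773, Pinehurst 1.844, Rivermont 5.871, Ashgrove 1.066, Stonebridge 8.915, Fernley 6.360, Claybrook 4.055.
Rounding up: Oakdale 4, Pinehurst 2, Rivermont 6, Ashgrove 2, Stonebridge 9, Fernley 7, Claybrook 5 (total 35).

Oakdale=4, Pinehurst=2, Rivermont=6, Ashgrove=2, Stonebridge=9, Fernley=7, Claybrook=5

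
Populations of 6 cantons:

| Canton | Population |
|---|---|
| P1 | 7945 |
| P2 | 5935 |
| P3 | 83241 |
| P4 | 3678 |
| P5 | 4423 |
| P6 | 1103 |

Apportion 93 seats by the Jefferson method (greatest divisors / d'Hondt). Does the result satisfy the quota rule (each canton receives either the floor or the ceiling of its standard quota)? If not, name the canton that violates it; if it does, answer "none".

P3

Standard quotas: P1 6.949, P2 5.191, P3 72.809, P4 3.217, P5 3.869, P6 0.965.
Jefferson allocation: P1 7, P2 5, P3 75, P4 3, P5 3, P6 0.
P3 has quota 72.809 (lower 72, upper 73) but receives 75 — outside the quota interval.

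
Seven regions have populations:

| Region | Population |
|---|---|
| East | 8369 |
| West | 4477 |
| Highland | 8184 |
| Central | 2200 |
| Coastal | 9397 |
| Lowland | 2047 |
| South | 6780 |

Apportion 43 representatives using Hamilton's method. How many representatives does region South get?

7

The standard divisor is 41454/43 ≈ 964.047.
Standard quotas: East 8.6811, West 4.6440, Highland 8.4892, Central 2.2820, Coastal 9.7475, Lowland 2.1233, South 7.0329.
Lower quotas: East 8, West 4, Highland 8, Central 2, Coastal 9, Lowland 2, South 7 (sum 40, leaving 3 seats).
Remainders in descending order: Coastal 0.7475, East 0.6811, West 0.6440, Highland 0.4892, Central 0.2820, Lowland 0.1233, South 0.0329.
Largest remainders: Coastal, East, West receive the extra seats.
South receives 7.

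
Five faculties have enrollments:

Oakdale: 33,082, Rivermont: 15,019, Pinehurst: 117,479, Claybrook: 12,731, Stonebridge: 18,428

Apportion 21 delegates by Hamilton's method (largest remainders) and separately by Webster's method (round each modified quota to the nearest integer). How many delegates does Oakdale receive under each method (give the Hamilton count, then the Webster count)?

Hamilton: Oakdale 3, Rivermont 2, Pinehurst 13, Claybrook 1, Stonebridge 2.
Webster: Oakdale 4, Rivermont 2, Pinehurst 12, Claybrook 1, Stonebridge 2.
Oakdale gets 3 under Hamilton and 4 under Webster.

3 and 4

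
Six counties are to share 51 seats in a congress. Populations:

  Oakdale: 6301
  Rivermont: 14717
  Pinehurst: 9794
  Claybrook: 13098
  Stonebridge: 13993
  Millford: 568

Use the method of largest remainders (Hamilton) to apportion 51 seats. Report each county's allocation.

Oakdale 6, Rivermont 13, Pinehurst 9, Claybrook 11, Stonebridge 12, Millford 0

Standard divisor: 58471 ÷ 51 ≈ 1146.49.
Standard quotas: Oakdale 5.4959, Rivermont 12.8366, Pinehurst 8.5426, Claybrook 11.4244, Stonebridge 12.2051, Millford 0.4954.
Lower quotas: Oakdale 5, Rivermont 12, Pinehurst 8, Claybrook 11, Stonebridge 12, Millford 0 (sum 48, leaving 3 seats).
Remainders in descending order: Rivermont 0.8366, Pinehurst 0.5426, Oakdale 0.4959, Millford 0.4954, Claybrook 0.4244, Stonebridge 0.2051.
The surplus seats go to Rivermont, Pinehurst, Oakdale.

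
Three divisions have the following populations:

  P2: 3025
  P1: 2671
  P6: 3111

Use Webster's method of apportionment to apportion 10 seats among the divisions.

P2=3, P1=3, P6=4

Standard divisor 8807/10 ≈ 880.7; standard quotas: P2 3.435, P1 3.033, P6 3.532.
Rounding to the nearest integer gives P2 3, P1 3, P6 4 — total 10, matching the house size, so no adjustment is needed.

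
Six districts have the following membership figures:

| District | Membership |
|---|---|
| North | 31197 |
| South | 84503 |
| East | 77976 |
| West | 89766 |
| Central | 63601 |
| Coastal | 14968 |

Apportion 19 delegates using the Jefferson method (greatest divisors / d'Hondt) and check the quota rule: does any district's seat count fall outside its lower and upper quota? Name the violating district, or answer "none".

Standard quotas: North 1.637, South 4.435, East 4.093, West 4.711, Central 3.338, Coastal 0.786.
Jefferson allocation: North 1, South 5, East 4, West 5, Central 4, Coastal 0.
Every allocation lies between the lower and upper quota.

none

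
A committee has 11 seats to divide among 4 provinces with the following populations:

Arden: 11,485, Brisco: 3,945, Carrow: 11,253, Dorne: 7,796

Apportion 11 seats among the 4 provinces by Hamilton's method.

Arden 4, Brisco 1, Carrow 4, Dorne 2

The standard divisor is 34479/11 ≈ 3134.455.
Standard quotas: Arden 3.6641, Brisco 1.2586, Carrow 3.5901, Dorne 2.4872.
Lower quotas: Arden 3, Brisco 1, Carrow 3, Dorne 2 (sum 9, leaving 2 seats).
Remainders in descending order: Arden 0.6641, Carrow 0.5901, Dorne 0.4872, Brisco 0.2586.
Largest remainders: Arden, Carrow receive the extra seats.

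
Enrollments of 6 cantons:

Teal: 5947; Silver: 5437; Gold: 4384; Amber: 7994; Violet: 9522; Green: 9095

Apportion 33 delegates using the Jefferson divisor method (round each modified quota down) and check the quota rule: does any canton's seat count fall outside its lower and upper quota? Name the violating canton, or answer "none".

Standard quotas: Teal 4.631, Silver 4.234, Gold 3.414, Amber 6.225, Violet 7.415, Green 7.082.
Jefferson allocation: Teal 5, Silver 4, Gold 3, Amber 6, Violet 8, Green 7.
Every allocation lies between the lower and upper quota.

none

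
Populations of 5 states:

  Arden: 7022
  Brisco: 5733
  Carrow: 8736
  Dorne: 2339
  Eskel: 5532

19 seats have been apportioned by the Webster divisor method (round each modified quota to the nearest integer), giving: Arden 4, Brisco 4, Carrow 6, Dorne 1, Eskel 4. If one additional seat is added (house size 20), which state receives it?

Arden

Priority for the next seat is population ÷ (current seats + 0.5).
Priorities: Arden 1560.444, Brisco 1274.000, Carrow 1344.000, Dorne 1559.333, Eskel 1229.333.
Highest priority: Arden.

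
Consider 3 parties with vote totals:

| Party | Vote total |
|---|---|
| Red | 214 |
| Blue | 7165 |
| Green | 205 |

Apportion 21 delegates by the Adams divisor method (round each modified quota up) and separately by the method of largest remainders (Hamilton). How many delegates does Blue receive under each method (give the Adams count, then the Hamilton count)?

Adams: Red 1, Blue 19, Green 1.
Hamilton: Red 1, Blue 20, Green 0.
Blue gets 19 under Adams and 20 under Hamilton.

19 and 20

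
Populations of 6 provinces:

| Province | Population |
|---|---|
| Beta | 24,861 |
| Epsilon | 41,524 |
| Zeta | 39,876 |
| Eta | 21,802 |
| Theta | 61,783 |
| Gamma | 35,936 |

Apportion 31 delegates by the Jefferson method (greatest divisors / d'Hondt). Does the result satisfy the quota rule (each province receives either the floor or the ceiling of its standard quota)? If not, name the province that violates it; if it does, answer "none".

Standard quotas: Beta 3.413, Epsilon 5.701, Zeta 5.475, Eta 2.993, Theta 8.483, Gamma 4.934.
Jefferson allocation: Beta 3, Epsilon 6, Zeta 5, Eta 3, Theta 9, Gamma 5.
Every allocation lies between the lower and upper quota.

none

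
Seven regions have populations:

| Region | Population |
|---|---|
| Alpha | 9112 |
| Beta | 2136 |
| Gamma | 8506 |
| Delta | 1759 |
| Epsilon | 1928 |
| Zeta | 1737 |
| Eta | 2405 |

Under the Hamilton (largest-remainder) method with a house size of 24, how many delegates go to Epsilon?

2

Standard divisor: 27583 ÷ 24 ≈ 1149.292.
Standard quotas: Alpha 7.9284, Beta 1.8585, Gamma 7.4011, Delta 1.5305, Epsilon 1.6776, Zeta 1.5114, Eta 2.0926.
Lower quotas: Alpha 7, Beta 1, Gamma 7, Delta 1, Epsilon 1, Zeta 1, Eta 2 (sum 20, leaving 4 seats).
Remainders in descending order: Alpha 0.9284, Beta 0.8585, Epsilon 0.6776, Delta 0.5305, Zeta 0.5114, Gamma 0.4011, Eta 0.0926.
The surplus seats go to Alpha, Beta, Epsilon, Delta.
Epsilon receives 2.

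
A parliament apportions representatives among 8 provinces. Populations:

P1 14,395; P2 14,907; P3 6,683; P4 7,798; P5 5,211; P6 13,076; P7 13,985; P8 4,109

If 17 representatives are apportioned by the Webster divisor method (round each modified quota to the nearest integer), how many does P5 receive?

1

Standard divisor 80164/17 ≈ 4715.529; standard quotas: P1 3.053, P2 3.161, P3 1.417, P4 1.654, P5 1.105, P6 2.773, P7 2.966, P8 0.871.
Rounding to the nearest integer gives P1 3, P2 3, P3 1, P4 2, P5 1, P6 3, P7 3, P8 1 — total 17, matching the house size, so no adjustment is needed.
P5 receives 1.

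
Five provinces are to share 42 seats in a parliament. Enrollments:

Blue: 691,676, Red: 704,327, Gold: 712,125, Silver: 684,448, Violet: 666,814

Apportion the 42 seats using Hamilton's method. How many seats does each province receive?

Total 3459390; standard divisor 3459390/42 ≈ 82366.429.
Standard quotas: Blue 8.3975, Red 8.5511, Gold 8.6458, Silver 8.3098, Violet 8.0957.
Lower quotas: Blue 8, Red 8, Gold 8, Silver 8, Violet 8 (sum 40, leaving 2 seats).
Remainders in descending order: Gold 0.6458, Red 0.5511, Blue 0.3975, Silver 0.3098, Violet 0.0957.
Largest remainders: Gold, Red receive the extra seats.

Blue: 8, Red: 9, Gold: 9, Silver: 8, Violet: 8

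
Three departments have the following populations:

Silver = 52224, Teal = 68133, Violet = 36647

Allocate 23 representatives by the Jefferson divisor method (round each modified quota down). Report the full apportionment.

Standard divisor 157004/23 ≈ 6826.261; standard quotas: Silver 7.650, Teal 9.981, Violet 5.369.
Rounding down gives 7, 9, 5 = 21 seats, so the divisor must be adjusted.
With modified divisor 6400: modified quotas Silver 8.160, Teal 10.646, Violet 5.726.
Rounding down: Silver 8, Teal 10, Violet 5 (total 23).

Silver 8, Teal 10, Violet 5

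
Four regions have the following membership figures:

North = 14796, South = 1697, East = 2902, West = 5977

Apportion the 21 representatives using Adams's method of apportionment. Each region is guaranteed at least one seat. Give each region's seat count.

Standard divisor 25372/21 ≈ 1208.19; standard quotas: North 12.246, South 1.405, East 2.402, West 4.947.
Rounding up gives 13, 2, 3, 5 = 23 seats, so the divisor must be adjusted.
With modified divisor 1400: modified quotas North 10.569, South 1.212, East 2.073, West 4.269.
Rounding up: North 11, South 2, East 3, West 5 (total 21).

North 11; South 2; East 3; West 5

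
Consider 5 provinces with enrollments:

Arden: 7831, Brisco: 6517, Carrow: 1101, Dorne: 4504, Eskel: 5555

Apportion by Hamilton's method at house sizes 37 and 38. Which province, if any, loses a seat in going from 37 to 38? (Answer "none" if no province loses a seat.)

Carrow

At 37 seats: Arden 11, Brisco 9, Carrow 2, Dorne 7, Eskel 8.
At 38 seats: Arden 12, Brisco 10, Carrow 1, Dorne 7, Eskel 8.
Carrow drops from 2 to 1.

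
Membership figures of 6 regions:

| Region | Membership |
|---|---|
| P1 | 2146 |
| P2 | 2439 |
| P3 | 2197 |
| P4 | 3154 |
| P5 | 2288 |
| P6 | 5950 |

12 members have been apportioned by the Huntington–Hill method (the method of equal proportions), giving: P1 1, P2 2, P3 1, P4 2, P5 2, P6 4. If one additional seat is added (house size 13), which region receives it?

P3

Priority for the next seat is population ÷ (√(s·(s+1))).
Priorities: P1 1517.451, P2 995.718, P3 1553.514, P4 1287.615, P5 934.072, P6 1330.460.
Highest priority: P3.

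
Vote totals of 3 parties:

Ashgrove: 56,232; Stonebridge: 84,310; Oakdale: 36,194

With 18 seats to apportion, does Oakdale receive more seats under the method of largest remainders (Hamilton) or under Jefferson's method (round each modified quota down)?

Hamilton

Hamilton: Ashgrove 6, Stonebridge 8, Oakdale 4.
Jefferson: Ashgrove 6, Stonebridge 9, Oakdale 3.
Oakdale gets 4 under Hamilton and 3 under Jefferson.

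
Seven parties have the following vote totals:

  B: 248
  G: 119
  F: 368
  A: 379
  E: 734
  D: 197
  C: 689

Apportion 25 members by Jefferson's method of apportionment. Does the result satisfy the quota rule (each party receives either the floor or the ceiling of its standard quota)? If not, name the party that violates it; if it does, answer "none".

none

Standard quotas: B 2.268, G 1.088, F 3.365, A 3.466, E 6.712, D 1.801, C 6.300.
Jefferson allocation: B 2, G 1, F 3, A 3, E 7, D 2, C 7.
Every allocation lies between the lower and upper quota.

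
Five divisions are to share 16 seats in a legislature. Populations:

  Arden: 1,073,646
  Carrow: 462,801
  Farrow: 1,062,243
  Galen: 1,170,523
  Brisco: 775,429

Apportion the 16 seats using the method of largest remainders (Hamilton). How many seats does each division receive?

Arden 4, Carrow 1, Farrow 4, Galen 4, Brisco 3

The standard divisor is 4544642/16 ≈ 284040.125.
Standard quotas: Arden 3.7799, Carrow 1.6294, Farrow 3.7398, Galen 4.1210, Brisco 2.7300.
Lower quotas: Arden 3, Carrow 1, Farrow 3, Galen 4, Brisco 2 (sum 13, leaving 3 seats).
Remainders in descending order: Arden 0.7799, Farrow 0.7398, Brisco 0.7300, Carrow 0.6294, Galen 0.1210.
The surplus seats go to Arden, Farrow, Brisco.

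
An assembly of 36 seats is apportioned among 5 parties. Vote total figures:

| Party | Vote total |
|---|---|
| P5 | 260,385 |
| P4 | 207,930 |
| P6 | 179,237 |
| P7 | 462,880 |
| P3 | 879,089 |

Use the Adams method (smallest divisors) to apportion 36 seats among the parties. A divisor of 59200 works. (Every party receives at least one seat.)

With modified divisor 59200: modified quotas P5 4.398, P4 3.512, P6 3.028, P7 7.819, P3 14.849.
Rounding up: P5 5, P4 4, P6 4, P7 8, P3 15 (total 36).

P5=5; P4=4; P6=4; P7=8; P3=15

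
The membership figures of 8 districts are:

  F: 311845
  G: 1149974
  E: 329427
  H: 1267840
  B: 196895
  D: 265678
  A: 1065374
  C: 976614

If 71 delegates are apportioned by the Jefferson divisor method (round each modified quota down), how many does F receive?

Standard divisor 5563647/71 ≈ 78361.225; standard quotas: F 3.980, G 14.675, E 4.204, H 16.179, B 2.513, D 3.390, A 13.596, C 12.463.
Rounding down gives 3, 14, 4, 16, 2, 3, 13, 12 = 67 seats, so the divisor must be adjusted.
With modified divisor 74900: modified quotas F 4.163, G 15.353, E 4.398, H 16.927, B 2.629, D 3.547, A 14.224, C 13.039.
Rounding down: F 4, G 15, E 4, H 16, B 2, D 3, A 14, C 13 (total 71).
F receives 4.

4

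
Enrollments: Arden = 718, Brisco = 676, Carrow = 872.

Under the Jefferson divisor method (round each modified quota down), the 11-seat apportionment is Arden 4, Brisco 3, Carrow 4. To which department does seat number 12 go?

Priority for the next seat is population ÷ (current seats + 1).
Priorities: Arden 143.600, Brisco 169.000, Carrow 174.400.
Highest priority: Carrow.

Carrow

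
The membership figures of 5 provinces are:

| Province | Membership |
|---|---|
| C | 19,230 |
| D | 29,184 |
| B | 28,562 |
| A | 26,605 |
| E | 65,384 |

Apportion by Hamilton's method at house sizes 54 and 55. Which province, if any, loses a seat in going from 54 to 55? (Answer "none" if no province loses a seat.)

none

At 54 seats: C 6, D 9, B 9, A 9, E 21.
At 55 seats: C 6, D 10, B 9, A 9, E 21.
No province's allocation decreased.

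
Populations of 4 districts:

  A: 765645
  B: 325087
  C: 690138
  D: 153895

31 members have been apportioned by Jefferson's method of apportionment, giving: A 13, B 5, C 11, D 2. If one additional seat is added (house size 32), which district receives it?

C

Priority for the next seat is population ÷ (current seats + 1).
Priorities: A 54688.929, B 54181.167, C 57511.500, D 51298.333.
Highest priority: C.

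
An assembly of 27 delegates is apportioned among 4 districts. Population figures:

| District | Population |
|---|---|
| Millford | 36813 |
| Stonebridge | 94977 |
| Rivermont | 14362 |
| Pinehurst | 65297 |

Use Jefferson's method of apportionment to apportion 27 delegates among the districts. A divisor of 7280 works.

With modified divisor 7280: modified quotas Millford 5.057, Stonebridge 13.046, Rivermont 1.973, Pinehurst 8.969.
Rounding down: Millford 5, Stonebridge 13, Rivermont 1, Pinehurst 8 (total 27).

Millford: 5, Stonebridge: 13, Rivermont: 1, Pinehurst: 8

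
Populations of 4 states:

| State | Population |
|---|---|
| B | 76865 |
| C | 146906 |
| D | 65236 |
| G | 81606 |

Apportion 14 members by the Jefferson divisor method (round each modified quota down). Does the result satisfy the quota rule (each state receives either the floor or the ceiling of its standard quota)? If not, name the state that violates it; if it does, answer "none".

none

Standard quotas: B 2.904, C 5.549, D 2.464, G 3.083.
Jefferson allocation: B 3, C 6, D 2, G 3.
Every allocation lies between the lower and upper quota.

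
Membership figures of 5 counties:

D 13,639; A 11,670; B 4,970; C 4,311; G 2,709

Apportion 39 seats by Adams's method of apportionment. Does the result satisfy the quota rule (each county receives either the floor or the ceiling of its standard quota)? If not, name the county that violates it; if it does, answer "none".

none

Standard quotas: D 14.261, A 12.202, B 5.197, C 4.508, G 2.833.
Adams allocation: D 14, A 12, B 5, C 5, G 3.
Every allocation lies between the lower and upper quota.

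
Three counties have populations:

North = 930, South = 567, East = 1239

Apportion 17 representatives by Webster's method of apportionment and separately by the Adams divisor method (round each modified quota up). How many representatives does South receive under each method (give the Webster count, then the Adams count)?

Webster: North 6, South 3, East 8.
Adams: North 6, South 4, East 7.
South gets 3 under Webster and 4 under Adams.

3 and 4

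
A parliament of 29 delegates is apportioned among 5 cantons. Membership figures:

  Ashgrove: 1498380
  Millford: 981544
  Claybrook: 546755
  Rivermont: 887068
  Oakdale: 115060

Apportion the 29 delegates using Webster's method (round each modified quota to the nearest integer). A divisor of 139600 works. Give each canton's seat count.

Ashgrove 11; Millford 7; Claybrook 4; Rivermont 6; Oakdale 1

With modified divisor 139600: modified quotas Ashgrove 10.733, Millford 7.031, Claybrook 3.917, Rivermont 6.354, Oakdale 0.824.
Rounding to the nearest integer: Ashgrove 11, Millford 7, Claybrook 4, Rivermont 6, Oakdale 1 (total 29).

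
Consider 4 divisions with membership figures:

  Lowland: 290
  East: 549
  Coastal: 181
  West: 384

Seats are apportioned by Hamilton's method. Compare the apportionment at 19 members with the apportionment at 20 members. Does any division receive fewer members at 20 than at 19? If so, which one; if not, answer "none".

none

At 19 seats: Lowland 4, East 7, Coastal 3, West 5.
At 20 seats: Lowland 4, East 8, Coastal 3, West 5.
No division's allocation decreased.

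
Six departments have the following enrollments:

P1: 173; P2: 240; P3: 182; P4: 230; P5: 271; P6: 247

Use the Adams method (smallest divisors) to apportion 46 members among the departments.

Standard divisor 1343/46 ≈ 29.196; standard quotas: P1 5.926, P2 8.220, P3 6.234, P4 7.878, P5 9.282, P6 8.460.
Rounding up gives 6, 9, 7, 8, 10, 9 = 49 seats, so the divisor must be adjusted.
With modified divisor 30.6: modified quotas P1 5.654, P2 7.843, P3 5.948, P4 7.516, P5 8.856, P6 8.072.
Rounding up: P1 6, P2 8, P3 6, P4 8, P5 9, P6 9 (total 46).

P1 6; P2 8; P3 6; P4 8; P5 9; P6 9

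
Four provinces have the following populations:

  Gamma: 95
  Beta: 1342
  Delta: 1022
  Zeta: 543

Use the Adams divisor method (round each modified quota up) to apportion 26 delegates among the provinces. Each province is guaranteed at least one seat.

Gamma 1, Beta 11, Delta 9, Zeta 5

Standard divisor 3002/26 ≈ 115.462; standard quotas: Gamma 0.823, Beta 11.623, Delta 8.851, Zeta 4.703.
Rounding up gives 1, 12, 9, 5 = 27 seats, so the divisor must be adjusted.
With modified divisor 125: modified quotas Gamma 0.760, Beta 10.736, Delta 8.176, Zeta 4.344.
Rounding up: Gamma 1, Beta 11, Delta 9, Zeta 5 (total 26).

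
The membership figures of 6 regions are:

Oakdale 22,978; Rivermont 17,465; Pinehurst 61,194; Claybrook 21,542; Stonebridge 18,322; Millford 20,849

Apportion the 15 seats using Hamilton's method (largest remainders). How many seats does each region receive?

Oakdale: 2; Rivermont: 1; Pinehurst: 6; Claybrook: 2; Stonebridge: 2; Millford: 2

The standard divisor is 162350/15 ≈ 10823.333.
Standard quotas: Oakdale 2.1230, Rivermont 1.6136, Pinehurst 5.6539, Claybrook 1.9903, Stonebridge 1.6928, Millford 1.9263.
Lower quotas: Oakdale 2, Rivermont 1, Pinehurst 5, Claybrook 1, Stonebridge 1, Millford 1 (sum 11, leaving 4 seats).
Remainders in descending order: Claybrook 0.9903, Millford 0.9263, Stonebridge 0.6928, Pinehurst 0.6539, Rivermont 0.6136, Oakdale 0.1230.
Largest remainders: Claybrook, Millford, Stonebridge, Pinehurst receive the extra seats.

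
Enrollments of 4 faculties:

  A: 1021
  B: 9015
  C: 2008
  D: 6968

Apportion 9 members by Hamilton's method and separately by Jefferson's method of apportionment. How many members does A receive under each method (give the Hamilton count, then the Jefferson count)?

1 and 0

Hamilton: A 1, B 4, C 1, D 3.
Jefferson: A 0, B 5, C 1, D 3.
A gets 1 under Hamilton and 0 under Jefferson.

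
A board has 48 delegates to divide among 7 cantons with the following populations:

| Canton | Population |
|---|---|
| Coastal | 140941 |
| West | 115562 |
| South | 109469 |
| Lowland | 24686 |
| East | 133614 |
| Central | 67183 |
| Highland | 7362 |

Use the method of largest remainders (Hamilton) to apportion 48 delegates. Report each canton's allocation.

Total 598817; standard divisor 598817/48 ≈ 12475.354.
Standard quotas: Coastal 11.2976, West 9.2632, South 8.7748, Lowland 1.9788, East 10.7102, Central 5.3853, Highland 0.5901.
Lower quotas: Coastal 11, West 9, South 8, Lowland 1, East 10, Central 5, Highland 0 (sum 44, leaving 4 seats).
Remainders in descending order: Lowland 0.9788, South 0.7748, East 0.7102, Highland 0.5901, Central 0.3853, Coastal 0.2976, West 0.2632.
Largest remainders: Lowland, South, East, Highland receive the extra seats.

Coastal 11; West 9; South 9; Lowland 2; East 11; Central 5; Highland 1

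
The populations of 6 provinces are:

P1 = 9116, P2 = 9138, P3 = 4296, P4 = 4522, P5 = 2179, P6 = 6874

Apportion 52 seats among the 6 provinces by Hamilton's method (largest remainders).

Total 36125; standard divisor 36125/52 ≈ 694.712.
Standard quotas: P1 13.1220, P2 13.1537, P3 6.1839, P4 6.5092, P5 3.1366, P6 9.8948.
Lower quotas: P1 13, P2 13, P3 6, P4 6, P5 3, P6 9 (sum 50, leaving 2 seats).
Remainders in descending order: P6 0.8948, P4 0.5092, P3 0.1839, P2 0.1537, P5 0.1366, P1 0.1220.
The surplus seats go to P6, P4.

P1: 13; P2: 13; P3: 6; P4: 7; P5: 3; P6: 10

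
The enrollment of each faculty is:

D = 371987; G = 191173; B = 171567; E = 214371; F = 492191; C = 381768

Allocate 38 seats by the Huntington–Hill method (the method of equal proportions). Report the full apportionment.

D: 8, G: 4, B: 4, E: 4, F: 10, C: 8

With divisor 48731: modified quotas D 7.633, G 3.923, B 3.521, E 4.399, F 10.100, C 7.834.
Geometric-mean thresholds: D √(7·8)=7.483, G √(3·4)=3.464, B √(3·4)=3.464, E √(4·5)=4.472, F √(10·11)=10.488, C √(7·8)=7.483.
Each quota rounded against its threshold gives D 8, G 4, B 4, E 4, F 10, C 8 (total 38).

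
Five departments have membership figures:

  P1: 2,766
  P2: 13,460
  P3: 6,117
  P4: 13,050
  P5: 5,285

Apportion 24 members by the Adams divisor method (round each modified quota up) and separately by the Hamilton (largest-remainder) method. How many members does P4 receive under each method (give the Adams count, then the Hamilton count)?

Adams: P1 2, P2 8, P3 4, P4 7, P5 3.
Hamilton: P1 2, P2 8, P3 3, P4 8, P5 3.
P4 gets 7 under Adams and 8 under Hamilton.

7 and 8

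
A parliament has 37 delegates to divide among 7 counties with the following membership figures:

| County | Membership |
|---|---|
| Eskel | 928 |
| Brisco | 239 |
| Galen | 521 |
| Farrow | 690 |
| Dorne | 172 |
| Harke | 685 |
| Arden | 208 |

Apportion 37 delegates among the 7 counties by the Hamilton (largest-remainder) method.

Eskel=10, Brisco=3, Galen=6, Farrow=7, Dorne=2, Harke=7, Arden=2

The standard divisor is 3443/37 ≈ 93.054.
Standard quotas: Eskel 9.973, Brisco 2.568, Galen 5.599, Farrow 7.415, Dorne 1.848, Harke 7.361, Arden 2.235.
Lower quotas: Eskel 9, Brisco 2, Galen 5, Farrow 7, Dorne 1, Harke 7, Arden 2 (sum 33, leaving 4 seats).
Remainders in descending order: Eskel 0.973, Dorne 0.848, Galen 0.599, Brisco 0.568, Farrow 0.415, Harke 0.361, Arden 0.235.
The surplus seats go to Eskel, Dorne, Galen, Brisco.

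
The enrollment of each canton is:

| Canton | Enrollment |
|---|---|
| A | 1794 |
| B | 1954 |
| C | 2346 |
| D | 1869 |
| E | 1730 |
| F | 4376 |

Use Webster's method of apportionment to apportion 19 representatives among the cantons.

Standard divisor 14069/19 ≈ 740.474; standard quotas: A 2.423, B 2.639, C 3.168, D 2.524, E 2.336, F 5.910.
Rounding to the nearest integer gives A 2, B 3, C 3, D 3, E 2, F 6 — total 19, matching the house size, so no adjustment is needed.

A 2, B 3, C 3, D 3, E 2, F 6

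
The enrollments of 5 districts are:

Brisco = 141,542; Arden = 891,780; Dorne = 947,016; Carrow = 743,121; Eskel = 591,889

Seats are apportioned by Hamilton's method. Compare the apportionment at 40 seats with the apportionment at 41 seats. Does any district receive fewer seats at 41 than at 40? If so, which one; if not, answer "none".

At 40 seats: Brisco 2, Arden 11, Dorne 11, Carrow 9, Eskel 7.
At 41 seats: Brisco 2, Arden 11, Dorne 12, Carrow 9, Eskel 7.
No district's allocation decreased.

none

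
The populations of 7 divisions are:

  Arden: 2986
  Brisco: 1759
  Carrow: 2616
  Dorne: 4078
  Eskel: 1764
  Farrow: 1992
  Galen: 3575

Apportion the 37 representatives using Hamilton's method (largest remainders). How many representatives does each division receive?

Arden: 6, Brisco: 3, Carrow: 5, Dorne: 8, Eskel: 4, Farrow: 4, Galen: 7

Standard divisor: 18770 ÷ 37 ≈ 507.297.
Standard quotas: Arden 5.886, Brisco 3.467, Carrow 5.157, Dorne 8.039, Eskel 3.477, Farrow 3.927, Galen 7.047.
Lower quotas: Arden 5, Brisco 3, Carrow 5, Dorne 8, Eskel 3, Farrow 3, Galen 7 (sum 34, leaving 3 seats).
Remainders in descending order: Farrow 0.927, Arden 0.886, Eskel 0.477, Brisco 0.467, Carrow 0.157, Galen 0.047, Dorne 0.039.
Largest remainders: Farrow, Arden, Eskel receive the extra seats.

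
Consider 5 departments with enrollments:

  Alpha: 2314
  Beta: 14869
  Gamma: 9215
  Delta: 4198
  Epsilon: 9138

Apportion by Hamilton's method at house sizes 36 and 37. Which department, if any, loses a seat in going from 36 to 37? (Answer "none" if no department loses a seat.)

none

At 36 seats: Alpha 2, Beta 14, Gamma 8, Delta 4, Epsilon 8.
At 37 seats: Alpha 2, Beta 14, Gamma 9, Delta 4, Epsilon 8.
No department's allocation decreased.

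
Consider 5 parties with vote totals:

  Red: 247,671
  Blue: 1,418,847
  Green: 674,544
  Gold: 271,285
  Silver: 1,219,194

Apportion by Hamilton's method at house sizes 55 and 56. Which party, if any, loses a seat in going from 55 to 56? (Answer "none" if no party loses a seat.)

At 55 seats: Red 4, Blue 20, Green 10, Gold 4, Silver 17.
At 56 seats: Red 3, Blue 21, Green 10, Gold 4, Silver 18.
Red drops from 4 to 3.

Red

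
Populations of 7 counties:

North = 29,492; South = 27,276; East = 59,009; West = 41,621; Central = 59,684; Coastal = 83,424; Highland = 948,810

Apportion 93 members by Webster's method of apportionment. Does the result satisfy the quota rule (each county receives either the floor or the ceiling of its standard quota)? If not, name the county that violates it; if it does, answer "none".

Highland

Standard quotas: North 2.195, South 2.030, East 4.393, West 3.098, Central 4.443, Coastal 6.210, Highland 70.630.
Webster allocation: North 2, South 2, East 4, West 3, Central 4, Coastal 6, Highland 72.
Highland has quota 70.630 (lower 70, upper 71) but receives 72 — outside the quota interval.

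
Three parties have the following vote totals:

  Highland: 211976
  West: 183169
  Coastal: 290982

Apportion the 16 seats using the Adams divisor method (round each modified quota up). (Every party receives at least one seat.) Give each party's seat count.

Standard divisor 686127/16 ≈ 42882.938; standard quotas: Highland 4.943, West 4.271, Coastal 6.785.
Rounding up gives 5, 5, 7 = 17 seats, so the divisor must be adjusted.
With modified divisor 47100: modified quotas Highland 4.501, West 3.889, Coastal 6.178.
Rounding up: Highland 5, West 4, Coastal 7 (total 16).

Highland=5, West=4, Coastal=7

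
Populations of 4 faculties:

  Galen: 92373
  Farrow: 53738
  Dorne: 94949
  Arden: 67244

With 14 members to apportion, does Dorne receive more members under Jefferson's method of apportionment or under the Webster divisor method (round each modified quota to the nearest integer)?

Jefferson

Jefferson: Galen 4, Farrow 2, Dorne 5, Arden 3.
Webster: Galen 4, Farrow 3, Dorne 4, Arden 3.
Dorne gets 5 under Jefferson and 4 under Webster.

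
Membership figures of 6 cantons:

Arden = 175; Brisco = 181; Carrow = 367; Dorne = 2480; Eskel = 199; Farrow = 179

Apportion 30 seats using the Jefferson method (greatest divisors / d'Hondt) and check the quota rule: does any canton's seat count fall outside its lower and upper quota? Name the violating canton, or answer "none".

Standard quotas: Arden 1.466, Brisco 1.516, Carrow 3.075, Dorne 20.776, Eskel 1.667, Farrow 1.500.
Jefferson allocation: Arden 1, Brisco 1, Carrow 3, Dorne 23, Eskel 1, Farrow 1.
Dorne has quota 20.776 (lower 20, upper 21) but receives 23 — outside the quota interval.

Dorne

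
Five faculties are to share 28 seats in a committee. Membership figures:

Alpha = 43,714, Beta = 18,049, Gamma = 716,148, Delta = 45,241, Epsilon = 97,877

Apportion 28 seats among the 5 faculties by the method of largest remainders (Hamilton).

The standard divisor is 921029/28 ≈ 32893.893.
Standard quotas: Alpha 1.3289, Beta 0.5487, Gamma 21.7715, Delta 1.3754, Epsilon 2.9755.
Lower quotas: Alpha 1, Beta 0, Gamma 21, Delta 1, Epsilon 2 (sum 25, leaving 3 seats).
Remainders in descending order: Epsilon 0.9755, Gamma 0.7715, Beta 0.5487, Delta 0.3754, Alpha 0.3289.
Largest remainders: Epsilon, Gamma, Beta receive the extra seats.

Alpha 1, Beta 1, Gamma 22, Delta 1, Epsilon 3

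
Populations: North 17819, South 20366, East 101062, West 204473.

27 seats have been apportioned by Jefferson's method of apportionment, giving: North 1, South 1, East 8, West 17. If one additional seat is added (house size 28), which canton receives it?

Priority for the next seat is population ÷ (current seats + 1).
Priorities: North 8909.500, South 10183.000, East 11229.111, West 11359.611.
Highest priority: West.

West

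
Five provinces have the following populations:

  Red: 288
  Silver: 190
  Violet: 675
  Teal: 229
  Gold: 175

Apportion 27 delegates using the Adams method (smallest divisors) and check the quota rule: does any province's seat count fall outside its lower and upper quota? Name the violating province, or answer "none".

none

Standard quotas: Red 4.994, Silver 3.295, Violet 11.705, Teal 3.971, Gold 3.035.
Adams allocation: Red 5, Silver 4, Violet 11, Teal 4, Gold 3.
Every allocation lies between the lower and upper quota.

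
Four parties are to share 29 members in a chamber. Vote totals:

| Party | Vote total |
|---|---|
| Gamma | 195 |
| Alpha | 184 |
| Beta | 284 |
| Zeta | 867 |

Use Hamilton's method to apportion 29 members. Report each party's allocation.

The standard divisor is 1530/29 ≈ 52.759.
Standard quotas: Gamma 3.696, Alpha 3.488, Beta 5.383, Zeta 16.433.
Lower quotas: Gamma 3, Alpha 3, Beta 5, Zeta 16 (sum 27, leaving 2 seats).
Remainders in descending order: Gamma 0.696, Alpha 0.488, Zeta 0.433, Beta 0.383.
Largest remainders: Gamma, Alpha receive the extra seats.

Gamma 4, Alpha 4, Beta 5, Zeta 16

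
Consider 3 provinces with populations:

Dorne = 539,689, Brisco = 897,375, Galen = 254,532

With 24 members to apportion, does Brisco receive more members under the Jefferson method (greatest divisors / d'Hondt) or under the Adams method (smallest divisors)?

Jefferson

Jefferson: Dorne 8, Brisco 13, Galen 3.
Adams: Dorne 8, Brisco 12, Galen 4.
Brisco gets 13 under Jefferson and 12 under Adams.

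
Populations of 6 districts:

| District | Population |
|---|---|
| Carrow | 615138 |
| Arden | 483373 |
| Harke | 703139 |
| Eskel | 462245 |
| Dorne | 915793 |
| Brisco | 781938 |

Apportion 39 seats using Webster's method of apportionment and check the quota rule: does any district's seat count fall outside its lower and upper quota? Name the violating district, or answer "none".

none

Standard quotas: Carrow 6.056, Arden 4.759, Harke 6.922, Eskel 4.551, Dorne 9.015, Brisco 7.698.
Webster allocation: Carrow 6, Arden 5, Harke 7, Eskel 4, Dorne 9, Brisco 8.
Every allocation lies between the lower and upper quota.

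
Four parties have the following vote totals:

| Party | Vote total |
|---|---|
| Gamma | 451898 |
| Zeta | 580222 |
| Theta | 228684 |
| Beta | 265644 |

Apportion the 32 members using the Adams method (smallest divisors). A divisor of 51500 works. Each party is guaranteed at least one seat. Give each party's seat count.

Gamma 9; Zeta 12; Theta 5; Beta 6

With modified divisor 51500: modified quotas Gamma 8.775, Zeta 11.266, Theta 4.440, Beta 5.158.
Rounding up: Gamma 9, Zeta 12, Theta 5, Beta 6 (total 32).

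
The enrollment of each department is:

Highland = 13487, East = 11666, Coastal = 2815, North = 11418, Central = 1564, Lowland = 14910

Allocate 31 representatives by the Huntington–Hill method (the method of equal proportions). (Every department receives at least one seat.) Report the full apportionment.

Highland 8, East 6, Coastal 2, North 6, Central 1, Lowland 8

With divisor 1801: modified quotas Highland 7.489, East 6.478, Coastal 1.563, North 6.340, Central 0.868, Lowland 8.279.
Geometric-mean thresholds: Highland √(7·8)=7.483, East √(6·7)=6.481, Coastal √(1·2)=1.414, North √(6·7)=6.481, Central (min 1), Lowland √(8·9)=8.485.
Each quota rounded against its threshold gives Highland 8, East 6, Coastal 2, North 6, Central 1, Lowland 8 (total 31).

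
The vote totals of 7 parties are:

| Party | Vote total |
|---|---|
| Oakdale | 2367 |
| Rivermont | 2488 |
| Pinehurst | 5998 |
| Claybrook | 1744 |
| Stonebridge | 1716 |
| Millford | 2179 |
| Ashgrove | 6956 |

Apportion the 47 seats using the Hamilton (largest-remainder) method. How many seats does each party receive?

Oakdale=5, Rivermont=5, Pinehurst=12, Claybrook=4, Stonebridge=3, Millford=4, Ashgrove=14

Standard divisor: 23448 ÷ 47 ≈ 498.894.
Standard quotas: Oakdale 4.7445, Rivermont 4.9870, Pinehurst 12.0226, Claybrook 3.4957, Stonebridge 3.4396, Millford 4.3677, Ashgrove 13.9429.
Lower quotas: Oakdale 4, Rivermont 4, Pinehurst 12, Claybrook 3, Stonebridge 3, Millford 4, Ashgrove 13 (sum 43, leaving 4 seats).
Remainders in descending order: Rivermont 0.9870, Ashgrove 0.9429, Oakdale 0.7445, Claybrook 0.4957, Stonebridge 0.4396, Millford 0.3677, Pinehurst 0.0226.
Largest remainders: Rivermont, Ashgrove, Oakdale, Claybrook receive the extra seats.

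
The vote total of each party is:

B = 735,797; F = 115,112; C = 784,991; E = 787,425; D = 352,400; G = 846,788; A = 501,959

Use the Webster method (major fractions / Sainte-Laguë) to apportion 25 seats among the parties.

B=4, F=1, C=5, E=5, D=2, G=5, A=3

Standard divisor 4124472/25 ≈ 164978.88; standard quotas: B 4.460, F 0.698, C 4.758, E 4.773, D 2.136, G 5.133, A 3.043.
Rounding to the nearest integer gives B 4, F 1, C 5, E 5, D 2, G 5, A 3 — total 25, matching the house size, so no adjustment is needed.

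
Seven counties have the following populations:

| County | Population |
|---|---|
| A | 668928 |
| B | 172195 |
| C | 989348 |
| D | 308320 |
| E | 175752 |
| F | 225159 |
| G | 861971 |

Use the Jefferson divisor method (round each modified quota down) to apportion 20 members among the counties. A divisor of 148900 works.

With modified divisor 148900: modified quotas A 4.492, B 1.156, C 6.644, D 2.071, E 1.180, F 1.512, G 5.789.
Rounding down: A 4, B 1, C 6, D 2, E 1, F 1, G 5 (total 20).

A 4, B 1, C 6, D 2, E 1, F 1, G 5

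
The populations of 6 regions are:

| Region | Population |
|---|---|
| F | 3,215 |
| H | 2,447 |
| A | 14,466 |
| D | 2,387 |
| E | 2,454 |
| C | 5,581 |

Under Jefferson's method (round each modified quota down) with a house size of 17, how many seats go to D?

1

Standard divisor 30550/17 ≈ 1797.059; standard quotas: F 1.789, H 1.362, A 8.050, D 1.328, E 1.366, C 3.106.
Rounding down gives 1, 1, 8, 1, 1, 3 = 15 seats, so the divisor must be adjusted.
With modified divisor 1500: modified quotas F 2.143, H 1.631, A 9.644, D 1.591, E 1.636, C 3.721.
Rounding down: F 2, H 1, A 9, D 1, E 1, C 3 (total 17).
D receives 1.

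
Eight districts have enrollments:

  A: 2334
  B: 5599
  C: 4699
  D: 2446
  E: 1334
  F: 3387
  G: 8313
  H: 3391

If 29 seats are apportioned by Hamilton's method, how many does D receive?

Total 31503; standard divisor 31503/29 ≈ 1086.31.
Standard quotas: A 2.1486, B 5.1541, C 4.3257, D 2.2517, E 1.2280, F 3.1179, G 7.6525, H 3.1216.
Lower quotas: A 2, B 5, C 4, D 2, E 1, F 3, G 7, H 3 (sum 27, leaving 2 seats).
Remainders in descending order: G 0.6525, C 0.3257, D 0.2517, E 0.2280, B 0.1541, A 0.1486, H 0.1216, F 0.1179.
Largest remainders: G, C receive the extra seats.
D receives 2.

2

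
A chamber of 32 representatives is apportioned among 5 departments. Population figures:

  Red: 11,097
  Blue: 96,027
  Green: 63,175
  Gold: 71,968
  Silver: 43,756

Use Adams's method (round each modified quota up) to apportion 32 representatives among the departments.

Standard divisor 286023/32 ≈ 8938.219; standard quotas: Red 1.242, Blue 10.743, Green 7.068, Gold 8.052, Silver 4.895.
Rounding up gives 2, 11, 8, 9, 5 = 35 seats, so the divisor must be adjusted.
With modified divisor 9900: modified quotas Red 1.121, Blue 9.700, Green 6.381, Gold 7.269, Silver 4.420.
Rounding up: Red 2, Blue 10, Green 7, Gold 8, Silver 5 (total 32).

Red=2, Blue=10, Green=7, Gold=8, Silver=5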